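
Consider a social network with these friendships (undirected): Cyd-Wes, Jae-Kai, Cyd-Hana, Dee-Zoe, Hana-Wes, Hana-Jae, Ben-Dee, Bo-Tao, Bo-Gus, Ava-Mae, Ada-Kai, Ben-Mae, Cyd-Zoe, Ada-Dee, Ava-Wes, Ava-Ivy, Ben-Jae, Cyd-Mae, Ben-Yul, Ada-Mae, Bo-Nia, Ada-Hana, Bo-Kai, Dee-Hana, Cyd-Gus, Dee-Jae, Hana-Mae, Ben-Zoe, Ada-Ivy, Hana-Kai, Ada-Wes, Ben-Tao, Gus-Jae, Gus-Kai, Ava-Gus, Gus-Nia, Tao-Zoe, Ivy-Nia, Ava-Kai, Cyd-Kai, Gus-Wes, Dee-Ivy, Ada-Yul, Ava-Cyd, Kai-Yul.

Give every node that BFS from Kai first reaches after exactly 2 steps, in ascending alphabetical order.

Level 0: Kai
Level 1: Ada, Ava, Bo, Cyd, Gus, Hana, Jae, Yul
Level 2: Ben, Dee, Ivy, Mae, Nia, Tao, Wes, Zoe

Ben, Dee, Ivy, Mae, Nia, Tao, Wes, Zoe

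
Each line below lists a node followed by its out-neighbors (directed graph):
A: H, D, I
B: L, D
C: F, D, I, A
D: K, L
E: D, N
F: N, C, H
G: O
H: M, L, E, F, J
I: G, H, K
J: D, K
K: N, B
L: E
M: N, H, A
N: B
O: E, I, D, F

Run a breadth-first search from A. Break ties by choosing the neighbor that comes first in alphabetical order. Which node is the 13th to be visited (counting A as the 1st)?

Visit A; enqueue D, H, I → queue [D, H, I]
Visit D; enqueue K, L → queue [H, I, K, L]
Visit H; enqueue E, F, J, M → queue [I, K, L, E, F, J, M]
Visit I; enqueue G → queue [K, L, E, F, J, M, G]
Visit K; enqueue B, N → queue [L, E, F, J, M, G, B, N]
Visit L → queue [E, F, J, M, G, B, N]
Visit E → queue [F, J, M, G, B, N]
Visit F; enqueue C → queue [J, M, G, B, N, C]
Visit J → queue [M, G, B, N, C]
Visit M → queue [G, B, N, C]
Visit G; enqueue O → queue [B, N, C, O]
Visit B → queue [N, C, O]
Visit N → queue [C, O]
Visit C → queue [O]
Visit O → queue []

Visit order: A, D, H, I, K, L, E, F, J, M, G, B, N, C, O

N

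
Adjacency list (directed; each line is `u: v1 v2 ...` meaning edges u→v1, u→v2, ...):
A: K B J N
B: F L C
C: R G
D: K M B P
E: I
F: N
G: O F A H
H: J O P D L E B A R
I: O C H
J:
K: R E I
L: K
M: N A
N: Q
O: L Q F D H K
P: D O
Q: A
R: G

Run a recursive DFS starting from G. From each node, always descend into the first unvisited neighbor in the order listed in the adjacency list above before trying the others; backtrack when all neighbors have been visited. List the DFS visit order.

Visit G
G → O
O → L
L → K
K → R
K → E
E → I
I → C
I → H
H → J
H → P
P → D
D → M
M → N
N → Q
Q → A
A → B
B → F

G, O, L, K, R, E, I, C, H, J, P, D, M, N, Q, A, B, F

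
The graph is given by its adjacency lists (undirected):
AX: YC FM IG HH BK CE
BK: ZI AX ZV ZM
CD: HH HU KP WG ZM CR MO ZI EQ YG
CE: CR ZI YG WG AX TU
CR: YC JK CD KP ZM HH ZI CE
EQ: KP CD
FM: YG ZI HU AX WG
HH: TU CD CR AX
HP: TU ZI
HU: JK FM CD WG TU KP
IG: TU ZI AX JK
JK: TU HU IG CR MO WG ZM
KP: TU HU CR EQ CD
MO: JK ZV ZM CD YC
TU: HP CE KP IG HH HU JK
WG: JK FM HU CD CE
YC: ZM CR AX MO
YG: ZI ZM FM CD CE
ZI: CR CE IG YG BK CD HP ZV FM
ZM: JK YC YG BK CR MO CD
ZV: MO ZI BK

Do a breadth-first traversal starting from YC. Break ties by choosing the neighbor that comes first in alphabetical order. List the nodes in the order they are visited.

Visit YC; enqueue AX, CR, MO, ZM → queue [AX, CR, MO, ZM]
Visit AX; enqueue BK, CE, FM, HH, IG → queue [CR, MO, ZM, BK, CE, FM, HH, IG]
Visit CR; enqueue CD, JK, KP, ZI → queue [MO, ZM, BK, CE, FM, HH, IG, CD, JK, KP, ZI]
Visit MO; enqueue ZV → queue [ZM, BK, CE, FM, HH, IG, CD, JK, KP, ZI, ZV]
Visit ZM; enqueue YG → queue [BK, CE, FM, HH, IG, CD, JK, KP, ZI, ZV, YG]
Visit BK → queue [CE, FM, HH, IG, CD, JK, KP, ZI, ZV, YG]
Visit CE; enqueue TU, WG → queue [FM, HH, IG, CD, JK, KP, ZI, ZV, YG, TU, WG]
Visit FM; enqueue HU → queue [HH, IG, CD, JK, KP, ZI, ZV, YG, TU, WG, HU]
Visit HH → queue [IG, CD, JK, KP, ZI, ZV, YG, TU, WG, HU]
Visit IG → queue [CD, JK, KP, ZI, ZV, YG, TU, WG, HU]
Visit CD; enqueue EQ → queue [JK, KP, ZI, ZV, YG, TU, WG, HU, EQ]
Visit JK → queue [KP, ZI, ZV, YG, TU, WG, HU, EQ]
Visit KP → queue [ZI, ZV, YG, TU, WG, HU, EQ]
Visit ZI; enqueue HP → queue [ZV, YG, TU, WG, HU, EQ, HP]
Visit ZV → queue [YG, TU, WG, HU, EQ, HP]
Visit YG → queue [TU, WG, HU, EQ, HP]
Visit TU → queue [WG, HU, EQ, HP]
Visit WG → queue [HU, EQ, HP]
Visit HU → queue [EQ, HP]
Visit EQ → queue [HP]
Visit HP → queue []

YC AX CR MO ZM BK CE FM HH IG CD JK KP ZI ZV YG TU WG HU EQ HP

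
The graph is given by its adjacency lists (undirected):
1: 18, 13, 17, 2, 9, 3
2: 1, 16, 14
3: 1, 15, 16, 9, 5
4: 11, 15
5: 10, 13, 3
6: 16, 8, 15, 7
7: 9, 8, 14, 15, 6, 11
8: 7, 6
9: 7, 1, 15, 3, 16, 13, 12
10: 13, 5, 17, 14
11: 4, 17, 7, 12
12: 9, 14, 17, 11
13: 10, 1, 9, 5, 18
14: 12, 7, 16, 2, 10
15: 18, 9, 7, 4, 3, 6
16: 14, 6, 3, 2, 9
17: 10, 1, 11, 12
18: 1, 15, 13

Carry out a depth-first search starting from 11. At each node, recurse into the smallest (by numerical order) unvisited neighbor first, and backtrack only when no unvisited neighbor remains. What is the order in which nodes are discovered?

Visit 11
11 → 4
4 → 15
15 → 3
3 → 1
1 → 2
2 → 14
14 → 7
7 → 6
6 → 8
6 → 16
16 → 9
9 → 12
12 → 17
17 → 10
10 → 5
5 → 13
13 → 18

11 -> 4 -> 15 -> 3 -> 1 -> 2 -> 14 -> 7 -> 6 -> 8 -> 16 -> 9 -> 12 -> 17 -> 10 -> 5 -> 13 -> 18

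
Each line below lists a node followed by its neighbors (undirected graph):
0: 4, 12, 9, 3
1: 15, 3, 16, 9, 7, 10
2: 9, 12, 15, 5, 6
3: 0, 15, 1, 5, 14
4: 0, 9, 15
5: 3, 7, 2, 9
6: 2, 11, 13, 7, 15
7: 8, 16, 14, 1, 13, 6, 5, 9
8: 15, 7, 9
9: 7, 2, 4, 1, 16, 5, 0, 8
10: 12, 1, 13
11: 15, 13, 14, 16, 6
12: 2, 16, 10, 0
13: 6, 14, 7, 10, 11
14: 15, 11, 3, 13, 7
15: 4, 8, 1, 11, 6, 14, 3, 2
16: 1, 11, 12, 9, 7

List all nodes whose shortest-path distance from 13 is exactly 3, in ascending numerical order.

Level 0: 13
Level 1: 6, 7, 10, 11, 14
Level 2: 1, 2, 3, 5, 8, 9, 12, 15, 16
Level 3: 0, 4

0, 4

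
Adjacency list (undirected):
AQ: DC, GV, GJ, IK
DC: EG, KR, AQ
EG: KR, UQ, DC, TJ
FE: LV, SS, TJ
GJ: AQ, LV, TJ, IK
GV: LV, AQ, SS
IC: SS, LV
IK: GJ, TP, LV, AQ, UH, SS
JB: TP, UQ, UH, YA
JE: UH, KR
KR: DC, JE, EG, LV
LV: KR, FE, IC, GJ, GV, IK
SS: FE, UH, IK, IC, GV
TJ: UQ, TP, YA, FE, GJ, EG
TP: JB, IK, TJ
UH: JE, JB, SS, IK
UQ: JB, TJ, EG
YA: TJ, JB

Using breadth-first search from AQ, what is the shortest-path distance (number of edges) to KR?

Level 0: AQ
Level 1: DC, GJ, GV, IK
Level 2: EG, KR, LV, SS, TJ, TP, UH
Level 3: FE, IC, JB, JE, UQ, YA
KR first appears at level 2.

2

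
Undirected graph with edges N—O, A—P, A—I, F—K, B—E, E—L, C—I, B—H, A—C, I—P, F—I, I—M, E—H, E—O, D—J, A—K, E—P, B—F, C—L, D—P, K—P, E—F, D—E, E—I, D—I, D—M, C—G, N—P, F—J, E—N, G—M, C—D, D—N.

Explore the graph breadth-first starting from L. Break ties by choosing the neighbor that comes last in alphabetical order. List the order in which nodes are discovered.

L E C P O N I H F D B G A K M J

Visit L; enqueue E, C → queue [E, C]
Visit E; enqueue P, O, N, I, H, F, D, B → queue [C, P, O, N, I, H, F, D, B]
Visit C; enqueue G, A → queue [P, O, N, I, H, F, D, B, G, A]
Visit P; enqueue K → queue [O, N, I, H, F, D, B, G, A, K]
Visit O → queue [N, I, H, F, D, B, G, A, K]
Visit N → queue [I, H, F, D, B, G, A, K]
Visit I; enqueue M → queue [H, F, D, B, G, A, K, M]
Visit H → queue [F, D, B, G, A, K, M]
Visit F; enqueue J → queue [D, B, G, A, K, M, J]
Visit D → queue [B, G, A, K, M, J]
Visit B → queue [G, A, K, M, J]
Visit G → queue [A, K, M, J]
Visit A → queue [K, M, J]
Visit K → queue [M, J]
Visit M → queue [J]
Visit J → queue []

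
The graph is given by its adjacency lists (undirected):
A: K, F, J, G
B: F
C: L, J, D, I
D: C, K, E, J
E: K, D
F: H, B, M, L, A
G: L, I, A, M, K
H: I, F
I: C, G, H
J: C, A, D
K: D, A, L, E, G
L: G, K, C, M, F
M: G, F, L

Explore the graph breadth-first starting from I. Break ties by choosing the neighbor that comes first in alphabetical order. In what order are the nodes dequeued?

Visit I; enqueue C, G, H → queue [C, G, H]
Visit C; enqueue D, J, L → queue [G, H, D, J, L]
Visit G; enqueue A, K, M → queue [H, D, J, L, A, K, M]
Visit H; enqueue F → queue [D, J, L, A, K, M, F]
Visit D; enqueue E → queue [J, L, A, K, M, F, E]
Visit J → queue [L, A, K, M, F, E]
Visit L → queue [A, K, M, F, E]
Visit A → queue [K, M, F, E]
Visit K → queue [M, F, E]
Visit M → queue [F, E]
Visit F; enqueue B → queue [E, B]
Visit E → queue [B]
Visit B → queue []

I, C, G, H, D, J, L, A, K, M, F, E, B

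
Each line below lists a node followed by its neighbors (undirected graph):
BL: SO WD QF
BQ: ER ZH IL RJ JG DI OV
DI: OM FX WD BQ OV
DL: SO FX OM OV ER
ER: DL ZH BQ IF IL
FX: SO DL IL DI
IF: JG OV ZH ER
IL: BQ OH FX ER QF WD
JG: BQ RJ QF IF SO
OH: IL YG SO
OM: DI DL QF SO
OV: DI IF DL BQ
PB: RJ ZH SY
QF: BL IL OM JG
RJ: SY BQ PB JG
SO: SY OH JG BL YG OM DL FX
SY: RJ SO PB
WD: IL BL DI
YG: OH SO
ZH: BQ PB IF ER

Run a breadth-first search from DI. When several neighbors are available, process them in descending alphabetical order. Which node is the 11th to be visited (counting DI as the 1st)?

SO

Visit DI; enqueue WD, OV, OM, FX, BQ → queue [WD, OV, OM, FX, BQ]
Visit WD; enqueue IL, BL → queue [OV, OM, FX, BQ, IL, BL]
Visit OV; enqueue IF, DL → queue [OM, FX, BQ, IL, BL, IF, DL]
Visit OM; enqueue SO, QF → queue [FX, BQ, IL, BL, IF, DL, SO, QF]
Visit FX → queue [BQ, IL, BL, IF, DL, SO, QF]
Visit BQ; enqueue ZH, RJ, JG, ER → queue [IL, BL, IF, DL, SO, QF, ZH, RJ, JG, ER]
Visit IL; enqueue OH → queue [BL, IF, DL, SO, QF, ZH, RJ, JG, ER, OH]
Visit BL → queue [IF, DL, SO, QF, ZH, RJ, JG, ER, OH]
Visit IF → queue [DL, SO, QF, ZH, RJ, JG, ER, OH]
Visit DL → queue [SO, QF, ZH, RJ, JG, ER, OH]
Visit SO; enqueue YG, SY → queue [QF, ZH, RJ, JG, ER, OH, YG, SY]
Visit QF → queue [ZH, RJ, JG, ER, OH, YG, SY]
Visit ZH; enqueue PB → queue [RJ, JG, ER, OH, YG, SY, PB]
Visit RJ → queue [JG, ER, OH, YG, SY, PB]
Visit JG → queue [ER, OH, YG, SY, PB]
Visit ER → queue [OH, YG, SY, PB]
Visit OH → queue [YG, SY, PB]
Visit YG → queue [SY, PB]
Visit SY → queue [PB]
Visit PB → queue []

Visit order: DI, WD, OV, OM, FX, BQ, IL, BL, IF, DL, SO, QF, ZH, RJ, JG, ER, OH, YG, SY, PB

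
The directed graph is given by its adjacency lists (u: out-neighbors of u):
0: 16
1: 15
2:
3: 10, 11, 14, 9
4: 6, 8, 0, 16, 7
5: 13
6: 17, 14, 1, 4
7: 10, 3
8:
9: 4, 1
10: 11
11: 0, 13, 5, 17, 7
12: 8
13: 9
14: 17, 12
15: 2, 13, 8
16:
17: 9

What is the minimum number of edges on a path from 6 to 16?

2

Level 0: 6
Level 1: 1, 4, 14, 17
Level 2: 0, 7, 8, 9, 12, 15, 16
Level 3: 2, 3, 10, 13
Level 4: 11
Level 5: 5
16 first appears at level 2.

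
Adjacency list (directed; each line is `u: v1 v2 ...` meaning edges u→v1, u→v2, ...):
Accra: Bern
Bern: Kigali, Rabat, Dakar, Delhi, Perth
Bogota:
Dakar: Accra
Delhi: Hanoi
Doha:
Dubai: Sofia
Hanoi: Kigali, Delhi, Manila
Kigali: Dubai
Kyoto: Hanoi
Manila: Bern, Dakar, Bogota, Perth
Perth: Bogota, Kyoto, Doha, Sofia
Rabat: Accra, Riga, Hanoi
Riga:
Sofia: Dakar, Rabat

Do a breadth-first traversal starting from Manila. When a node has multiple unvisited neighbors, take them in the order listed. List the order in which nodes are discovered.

Manila → Bern → Dakar → Bogota → Perth → Kigali → Rabat → Delhi → Accra → Kyoto → Doha → Sofia → Dubai → Riga → Hanoi

Visit Manila; enqueue Bern, Dakar, Bogota, Perth → queue [Bern, Dakar, Bogota, Perth]
Visit Bern; enqueue Kigali, Rabat, Delhi → queue [Dakar, Bogota, Perth, Kigali, Rabat, Delhi]
Visit Dakar; enqueue Accra → queue [Bogota, Perth, Kigali, Rabat, Delhi, Accra]
Visit Bogota → queue [Perth, Kigali, Rabat, Delhi, Accra]
Visit Perth; enqueue Kyoto, Doha, Sofia → queue [Kigali, Rabat, Delhi, Accra, Kyoto, Doha, Sofia]
Visit Kigali; enqueue Dubai → queue [Rabat, Delhi, Accra, Kyoto, Doha, Sofia, Dubai]
Visit Rabat; enqueue Riga, Hanoi → queue [Delhi, Accra, Kyoto, Doha, Sofia, Dubai, Riga, Hanoi]
Visit Delhi → queue [Accra, Kyoto, Doha, Sofia, Dubai, Riga, Hanoi]
Visit Accra → queue [Kyoto, Doha, Sofia, Dubai, Riga, Hanoi]
Visit Kyoto → queue [Doha, Sofia, Dubai, Riga, Hanoi]
Visit Doha → queue [Sofia, Dubai, Riga, Hanoi]
Visit Sofia → queue [Dubai, Riga, Hanoi]
Visit Dubai → queue [Riga, Hanoi]
Visit Riga → queue [Hanoi]
Visit Hanoi → queue []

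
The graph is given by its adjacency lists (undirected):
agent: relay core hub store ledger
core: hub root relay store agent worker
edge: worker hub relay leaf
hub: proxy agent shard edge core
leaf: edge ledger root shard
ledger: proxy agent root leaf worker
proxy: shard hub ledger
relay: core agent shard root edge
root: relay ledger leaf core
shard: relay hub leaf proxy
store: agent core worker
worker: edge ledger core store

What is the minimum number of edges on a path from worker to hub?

Level 0: worker
Level 1: core, edge, ledger, store
Level 2: agent, hub, leaf, proxy, relay, root
Level 3: shard
hub first appears at level 2.

2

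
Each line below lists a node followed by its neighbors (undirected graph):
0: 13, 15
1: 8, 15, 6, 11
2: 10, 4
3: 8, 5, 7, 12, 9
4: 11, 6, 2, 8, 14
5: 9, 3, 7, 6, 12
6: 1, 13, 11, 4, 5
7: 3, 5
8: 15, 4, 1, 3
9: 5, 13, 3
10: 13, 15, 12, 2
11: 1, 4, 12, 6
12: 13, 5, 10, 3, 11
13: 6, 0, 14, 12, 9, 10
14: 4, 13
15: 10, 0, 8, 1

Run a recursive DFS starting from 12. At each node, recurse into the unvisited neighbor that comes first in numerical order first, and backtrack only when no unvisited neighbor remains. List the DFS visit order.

12 → 3 → 5 → 6 → 1 → 8 → 4 → 2 → 10 → 13 → 0 → 15 → 9 → 14 → 11 → 7

Visit 12
12 → 3
3 → 5
5 → 6
6 → 1
1 → 8
8 → 4
4 → 2
2 → 10
10 → 13
13 → 0
0 → 15
13 → 9
13 → 14
4 → 11
5 → 7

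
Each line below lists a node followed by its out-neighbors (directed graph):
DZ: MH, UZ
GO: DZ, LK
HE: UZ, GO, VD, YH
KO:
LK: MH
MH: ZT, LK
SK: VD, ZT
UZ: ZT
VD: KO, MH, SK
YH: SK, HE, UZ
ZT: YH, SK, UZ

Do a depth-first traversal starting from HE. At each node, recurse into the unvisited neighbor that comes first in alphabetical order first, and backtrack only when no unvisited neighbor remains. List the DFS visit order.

Visit HE
HE → GO
GO → DZ
DZ → MH
MH → LK
MH → ZT
ZT → SK
SK → VD
VD → KO
ZT → UZ
ZT → YH

HE → GO → DZ → MH → LK → ZT → SK → VD → KO → UZ → YH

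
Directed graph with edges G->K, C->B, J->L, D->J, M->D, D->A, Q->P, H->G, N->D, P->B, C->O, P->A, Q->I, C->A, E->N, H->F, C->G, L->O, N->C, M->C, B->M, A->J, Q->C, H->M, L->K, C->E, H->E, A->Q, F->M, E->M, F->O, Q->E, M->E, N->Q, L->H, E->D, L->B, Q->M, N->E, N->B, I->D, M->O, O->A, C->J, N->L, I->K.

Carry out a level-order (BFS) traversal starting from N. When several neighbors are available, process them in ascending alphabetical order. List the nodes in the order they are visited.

Visit N; enqueue B, C, D, E, L, Q → queue [B, C, D, E, L, Q]
Visit B; enqueue M → queue [C, D, E, L, Q, M]
Visit C; enqueue A, G, J, O → queue [D, E, L, Q, M, A, G, J, O]
Visit D → queue [E, L, Q, M, A, G, J, O]
Visit E → queue [L, Q, M, A, G, J, O]
Visit L; enqueue H, K → queue [Q, M, A, G, J, O, H, K]
Visit Q; enqueue I, P → queue [M, A, G, J, O, H, K, I, P]
Visit M → queue [A, G, J, O, H, K, I, P]
Visit A → queue [G, J, O, H, K, I, P]
Visit G → queue [J, O, H, K, I, P]
Visit J → queue [O, H, K, I, P]
Visit O → queue [H, K, I, P]
Visit H; enqueue F → queue [K, I, P, F]
Visit K → queue [I, P, F]
Visit I → queue [P, F]
Visit P → queue [F]
Visit F → queue []

N, B, C, D, E, L, Q, M, A, G, J, O, H, K, I, P, F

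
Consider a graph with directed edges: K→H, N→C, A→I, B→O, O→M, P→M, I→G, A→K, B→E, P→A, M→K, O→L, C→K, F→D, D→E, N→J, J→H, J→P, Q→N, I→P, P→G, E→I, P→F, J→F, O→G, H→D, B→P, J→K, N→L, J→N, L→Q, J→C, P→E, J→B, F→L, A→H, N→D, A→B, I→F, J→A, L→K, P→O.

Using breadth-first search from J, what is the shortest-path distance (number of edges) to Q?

Level 0: J
Level 1: A, B, C, F, H, K, N, P
Level 2: D, E, G, I, L, M, O
Level 3: Q
Q first appears at level 3.

3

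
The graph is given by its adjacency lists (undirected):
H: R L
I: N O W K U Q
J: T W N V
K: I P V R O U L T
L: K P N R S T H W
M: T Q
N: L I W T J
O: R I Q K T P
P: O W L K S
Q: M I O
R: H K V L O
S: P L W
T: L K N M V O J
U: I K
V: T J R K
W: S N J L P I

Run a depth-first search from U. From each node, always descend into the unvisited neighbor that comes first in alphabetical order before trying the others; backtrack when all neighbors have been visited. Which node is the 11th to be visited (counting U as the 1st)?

Visit U
U → I
I → K
K → L
L → H
H → R
R → O
O → P
P → S
S → W
W → J
J → N
N → T
T → M
M → Q
T → V

Visit order: U, I, K, L, H, R, O, P, S, W, J, N, T, M, Q, V

J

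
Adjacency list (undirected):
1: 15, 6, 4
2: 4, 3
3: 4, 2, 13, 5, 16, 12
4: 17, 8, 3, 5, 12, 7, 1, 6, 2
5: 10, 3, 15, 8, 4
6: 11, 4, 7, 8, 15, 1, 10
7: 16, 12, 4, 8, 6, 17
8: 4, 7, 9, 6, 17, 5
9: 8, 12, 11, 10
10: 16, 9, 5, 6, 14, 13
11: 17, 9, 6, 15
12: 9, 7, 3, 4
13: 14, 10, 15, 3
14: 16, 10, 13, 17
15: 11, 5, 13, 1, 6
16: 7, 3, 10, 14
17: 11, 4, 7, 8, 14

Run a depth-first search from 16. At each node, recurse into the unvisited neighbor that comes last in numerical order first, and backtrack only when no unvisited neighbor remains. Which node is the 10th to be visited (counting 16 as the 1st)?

Visit 16
16 → 14
14 → 17
17 → 11
11 → 15
15 → 13
13 → 10
10 → 9
9 → 12
12 → 7
7 → 8
8 → 6
6 → 4
4 → 5
5 → 3
3 → 2
4 → 1

Visit order: 16, 14, 17, 11, 15, 13, 10, 9, 12, 7, 8, 6, 4, 5, 3, 2, 1

7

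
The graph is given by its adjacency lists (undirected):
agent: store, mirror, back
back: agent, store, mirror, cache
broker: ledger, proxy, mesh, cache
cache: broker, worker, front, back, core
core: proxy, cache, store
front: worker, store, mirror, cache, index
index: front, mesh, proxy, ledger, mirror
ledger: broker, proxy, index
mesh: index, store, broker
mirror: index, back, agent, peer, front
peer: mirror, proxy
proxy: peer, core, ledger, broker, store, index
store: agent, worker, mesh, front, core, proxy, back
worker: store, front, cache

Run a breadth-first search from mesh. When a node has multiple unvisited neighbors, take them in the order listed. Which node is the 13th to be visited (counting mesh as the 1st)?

cache

Visit mesh; enqueue index, store, broker → queue [index, store, broker]
Visit index; enqueue front, proxy, ledger, mirror → queue [store, broker, front, proxy, ledger, mirror]
Visit store; enqueue agent, worker, core, back → queue [broker, front, proxy, ledger, mirror, agent, worker, core, back]
Visit broker; enqueue cache → queue [front, proxy, ledger, mirror, agent, worker, core, back, cache]
Visit front → queue [proxy, ledger, mirror, agent, worker, core, back, cache]
Visit proxy; enqueue peer → queue [ledger, mirror, agent, worker, core, back, cache, peer]
Visit ledger → queue [mirror, agent, worker, core, back, cache, peer]
Visit mirror → queue [agent, worker, core, back, cache, peer]
Visit agent → queue [worker, core, back, cache, peer]
Visit worker → queue [core, back, cache, peer]
Visit core → queue [back, cache, peer]
Visit back → queue [cache, peer]
Visit cache → queue [peer]
Visit peer → queue []

Visit order: mesh, index, store, broker, front, proxy, ledger, mirror, agent, worker, core, back, cache, peer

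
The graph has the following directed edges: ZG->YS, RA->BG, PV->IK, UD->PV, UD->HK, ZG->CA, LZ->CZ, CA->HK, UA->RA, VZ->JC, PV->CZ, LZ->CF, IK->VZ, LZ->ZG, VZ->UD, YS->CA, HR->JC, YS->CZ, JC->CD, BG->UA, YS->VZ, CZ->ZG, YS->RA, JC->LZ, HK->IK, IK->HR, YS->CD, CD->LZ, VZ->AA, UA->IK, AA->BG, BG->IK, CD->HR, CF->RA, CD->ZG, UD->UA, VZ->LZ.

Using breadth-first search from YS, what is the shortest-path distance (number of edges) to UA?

3

Level 0: YS
Level 1: CA, CD, CZ, RA, VZ
Level 2: AA, BG, HK, HR, JC, LZ, UD, ZG
Level 3: CF, IK, PV, UA
UA first appears at level 3.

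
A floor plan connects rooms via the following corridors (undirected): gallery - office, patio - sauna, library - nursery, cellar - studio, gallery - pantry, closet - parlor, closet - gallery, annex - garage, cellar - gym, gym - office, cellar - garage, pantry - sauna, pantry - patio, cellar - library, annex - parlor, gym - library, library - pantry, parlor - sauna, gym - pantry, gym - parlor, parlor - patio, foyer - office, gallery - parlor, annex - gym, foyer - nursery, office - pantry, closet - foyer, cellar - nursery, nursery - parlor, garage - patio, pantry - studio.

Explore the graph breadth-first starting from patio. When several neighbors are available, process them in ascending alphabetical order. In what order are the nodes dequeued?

Visit patio; enqueue garage, pantry, parlor, sauna → queue [garage, pantry, parlor, sauna]
Visit garage; enqueue annex, cellar → queue [pantry, parlor, sauna, annex, cellar]
Visit pantry; enqueue gallery, gym, library, office, studio → queue [parlor, sauna, annex, cellar, gallery, gym, library, office, studio]
Visit parlor; enqueue closet, nursery → queue [sauna, annex, cellar, gallery, gym, library, office, studio, closet, nursery]
Visit sauna → queue [annex, cellar, gallery, gym, library, office, studio, closet, nursery]
Visit annex → queue [cellar, gallery, gym, library, office, studio, closet, nursery]
Visit cellar → queue [gallery, gym, library, office, studio, closet, nursery]
Visit gallery → queue [gym, library, office, studio, closet, nursery]
Visit gym → queue [library, office, studio, closet, nursery]
Visit library → queue [office, studio, closet, nursery]
Visit office; enqueue foyer → queue [studio, closet, nursery, foyer]
Visit studio → queue [closet, nursery, foyer]
Visit closet → queue [nursery, foyer]
Visit nursery → queue [foyer]
Visit foyer → queue []

patio → garage → pantry → parlor → sauna → annex → cellar → gallery → gym → library → office → studio → closet → nursery → foyer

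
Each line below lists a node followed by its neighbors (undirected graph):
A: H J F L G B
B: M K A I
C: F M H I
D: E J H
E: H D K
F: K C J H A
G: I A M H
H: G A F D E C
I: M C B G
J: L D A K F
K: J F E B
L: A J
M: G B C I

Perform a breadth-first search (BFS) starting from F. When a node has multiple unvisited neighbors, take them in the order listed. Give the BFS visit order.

F → K → C → J → H → A → E → B → M → I → L → D → G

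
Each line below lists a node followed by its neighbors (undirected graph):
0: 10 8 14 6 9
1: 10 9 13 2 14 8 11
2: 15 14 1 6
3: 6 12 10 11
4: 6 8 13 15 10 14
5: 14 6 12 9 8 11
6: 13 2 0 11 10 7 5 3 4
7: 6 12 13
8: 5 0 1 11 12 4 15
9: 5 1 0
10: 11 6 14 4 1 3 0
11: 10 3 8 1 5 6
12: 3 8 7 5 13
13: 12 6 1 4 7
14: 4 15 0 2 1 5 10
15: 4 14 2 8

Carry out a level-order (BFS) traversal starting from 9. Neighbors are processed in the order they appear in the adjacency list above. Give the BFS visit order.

Visit 9; enqueue 5, 1, 0 → queue [5, 1, 0]
Visit 5; enqueue 14, 6, 12, 8, 11 → queue [1, 0, 14, 6, 12, 8, 11]
Visit 1; enqueue 10, 13, 2 → queue [0, 14, 6, 12, 8, 11, 10, 13, 2]
Visit 0 → queue [14, 6, 12, 8, 11, 10, 13, 2]
Visit 14; enqueue 4, 15 → queue [6, 12, 8, 11, 10, 13, 2, 4, 15]
Visit 6; enqueue 7, 3 → queue [12, 8, 11, 10, 13, 2, 4, 15, 7, 3]
Visit 12 → queue [8, 11, 10, 13, 2, 4, 15, 7, 3]
Visit 8 → queue [11, 10, 13, 2, 4, 15, 7, 3]
Visit 11 → queue [10, 13, 2, 4, 15, 7, 3]
Visit 10 → queue [13, 2, 4, 15, 7, 3]
Visit 13 → queue [2, 4, 15, 7, 3]
Visit 2 → queue [4, 15, 7, 3]
Visit 4 → queue [15, 7, 3]
Visit 15 → queue [7, 3]
Visit 7 → queue [3]
Visit 3 → queue []

9 5 1 0 14 6 12 8 11 10 13 2 4 15 7 3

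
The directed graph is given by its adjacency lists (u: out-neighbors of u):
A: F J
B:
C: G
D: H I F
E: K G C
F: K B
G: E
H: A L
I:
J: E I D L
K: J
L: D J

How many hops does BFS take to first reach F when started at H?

2

Level 0: H
Level 1: A, L
Level 2: D, F, J
Level 3: B, E, I, K
Level 4: C, G
F first appears at level 2.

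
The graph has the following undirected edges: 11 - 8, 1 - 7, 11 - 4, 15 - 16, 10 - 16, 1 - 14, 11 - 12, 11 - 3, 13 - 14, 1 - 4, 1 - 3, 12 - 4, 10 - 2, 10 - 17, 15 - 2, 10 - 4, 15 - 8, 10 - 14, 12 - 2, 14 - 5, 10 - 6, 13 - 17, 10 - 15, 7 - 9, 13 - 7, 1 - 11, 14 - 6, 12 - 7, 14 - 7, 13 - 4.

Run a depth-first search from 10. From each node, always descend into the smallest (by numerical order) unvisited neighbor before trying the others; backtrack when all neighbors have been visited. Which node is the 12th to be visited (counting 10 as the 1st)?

9

Visit 10
10 → 2
2 → 12
12 → 4
4 → 1
1 → 3
3 → 11
11 → 8
8 → 15
15 → 16
1 → 7
7 → 9
7 → 13
13 → 14
14 → 5
14 → 6
13 → 17

Visit order: 10, 2, 12, 4, 1, 3, 11, 8, 15, 16, 7, 9, 13, 14, 5, 6, 17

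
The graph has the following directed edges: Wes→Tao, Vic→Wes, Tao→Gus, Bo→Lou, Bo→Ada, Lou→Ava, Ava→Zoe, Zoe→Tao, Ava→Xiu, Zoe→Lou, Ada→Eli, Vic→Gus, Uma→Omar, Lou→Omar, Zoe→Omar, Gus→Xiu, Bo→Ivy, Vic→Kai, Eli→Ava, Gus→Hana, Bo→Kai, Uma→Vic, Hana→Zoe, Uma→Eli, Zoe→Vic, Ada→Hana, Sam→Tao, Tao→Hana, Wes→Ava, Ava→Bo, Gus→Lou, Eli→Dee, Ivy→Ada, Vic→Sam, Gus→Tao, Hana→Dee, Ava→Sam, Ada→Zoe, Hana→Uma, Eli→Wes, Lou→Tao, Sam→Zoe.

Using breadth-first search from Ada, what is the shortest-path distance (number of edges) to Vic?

2

Level 0: Ada
Level 1: Eli, Hana, Zoe
Level 2: Ava, Dee, Lou, Omar, Tao, Uma, Vic, Wes
Level 3: Bo, Gus, Kai, Sam, Xiu
Level 4: Ivy
Vic first appears at level 2.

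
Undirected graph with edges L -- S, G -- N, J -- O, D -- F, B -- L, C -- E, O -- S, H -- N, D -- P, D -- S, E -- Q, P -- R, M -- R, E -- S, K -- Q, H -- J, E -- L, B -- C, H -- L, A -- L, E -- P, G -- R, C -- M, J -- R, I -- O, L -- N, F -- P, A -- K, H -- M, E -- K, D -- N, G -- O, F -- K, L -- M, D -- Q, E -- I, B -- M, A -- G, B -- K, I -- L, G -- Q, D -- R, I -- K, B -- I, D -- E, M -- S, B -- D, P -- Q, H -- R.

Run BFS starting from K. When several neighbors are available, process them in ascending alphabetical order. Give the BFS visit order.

Visit K; enqueue A, B, E, F, I, Q → queue [A, B, E, F, I, Q]
Visit A; enqueue G, L → queue [B, E, F, I, Q, G, L]
Visit B; enqueue C, D, M → queue [E, F, I, Q, G, L, C, D, M]
Visit E; enqueue P, S → queue [F, I, Q, G, L, C, D, M, P, S]
Visit F → queue [I, Q, G, L, C, D, M, P, S]
Visit I; enqueue O → queue [Q, G, L, C, D, M, P, S, O]
Visit Q → queue [G, L, C, D, M, P, S, O]
Visit G; enqueue N, R → queue [L, C, D, M, P, S, O, N, R]
Visit L; enqueue H → queue [C, D, M, P, S, O, N, R, H]
Visit C → queue [D, M, P, S, O, N, R, H]
Visit D → queue [M, P, S, O, N, R, H]
Visit M → queue [P, S, O, N, R, H]
Visit P → queue [S, O, N, R, H]
Visit S → queue [O, N, R, H]
Visit O; enqueue J → queue [N, R, H, J]
Visit N → queue [R, H, J]
Visit R → queue [H, J]
Visit H → queue [J]
Visit J → queue []

K -> A -> B -> E -> F -> I -> Q -> G -> L -> C -> D -> M -> P -> S -> O -> N -> R -> H -> J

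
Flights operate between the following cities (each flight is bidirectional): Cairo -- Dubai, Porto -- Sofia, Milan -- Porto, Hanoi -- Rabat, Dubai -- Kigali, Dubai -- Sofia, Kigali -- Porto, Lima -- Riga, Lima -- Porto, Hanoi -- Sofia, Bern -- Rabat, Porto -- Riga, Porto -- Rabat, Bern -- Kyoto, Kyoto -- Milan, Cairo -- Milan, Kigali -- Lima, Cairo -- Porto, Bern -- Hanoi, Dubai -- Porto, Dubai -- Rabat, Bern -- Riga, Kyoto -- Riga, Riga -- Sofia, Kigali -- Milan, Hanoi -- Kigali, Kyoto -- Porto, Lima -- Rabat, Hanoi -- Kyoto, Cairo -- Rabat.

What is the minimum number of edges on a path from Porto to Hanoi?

2

Level 0: Porto
Level 1: Cairo, Dubai, Kigali, Kyoto, Lima, Milan, Rabat, Riga, Sofia
Level 2: Bern, Hanoi
Hanoi first appears at level 2.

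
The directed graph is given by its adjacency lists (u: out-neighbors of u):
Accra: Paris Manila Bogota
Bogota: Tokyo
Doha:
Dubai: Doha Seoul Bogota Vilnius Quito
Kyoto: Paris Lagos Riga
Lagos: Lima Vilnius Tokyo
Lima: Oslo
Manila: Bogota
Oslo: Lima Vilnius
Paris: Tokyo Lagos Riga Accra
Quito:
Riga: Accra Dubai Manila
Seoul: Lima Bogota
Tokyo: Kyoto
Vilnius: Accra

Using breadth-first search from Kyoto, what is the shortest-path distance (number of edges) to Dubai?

2

Level 0: Kyoto
Level 1: Lagos, Paris, Riga
Level 2: Accra, Dubai, Lima, Manila, Tokyo, Vilnius
Level 3: Bogota, Doha, Oslo, Quito, Seoul
Dubai first appears at level 2.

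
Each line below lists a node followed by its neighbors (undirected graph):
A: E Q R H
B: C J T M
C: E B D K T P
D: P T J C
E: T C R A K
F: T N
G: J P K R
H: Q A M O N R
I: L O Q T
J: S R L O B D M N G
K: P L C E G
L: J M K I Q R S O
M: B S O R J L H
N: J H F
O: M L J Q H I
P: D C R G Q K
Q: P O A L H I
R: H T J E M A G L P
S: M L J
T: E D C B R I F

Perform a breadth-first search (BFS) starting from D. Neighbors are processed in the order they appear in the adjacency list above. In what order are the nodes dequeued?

Visit D; enqueue P, T, J, C → queue [P, T, J, C]
Visit P; enqueue R, G, Q, K → queue [T, J, C, R, G, Q, K]
Visit T; enqueue E, B, I, F → queue [J, C, R, G, Q, K, E, B, I, F]
Visit J; enqueue S, L, O, M, N → queue [C, R, G, Q, K, E, B, I, F, S, L, O, M, N]
Visit C → queue [R, G, Q, K, E, B, I, F, S, L, O, M, N]
Visit R; enqueue H, A → queue [G, Q, K, E, B, I, F, S, L, O, M, N, H, A]
Visit G → queue [Q, K, E, B, I, F, S, L, O, M, N, H, A]
Visit Q → queue [K, E, B, I, F, S, L, O, M, N, H, A]
Visit K → queue [E, B, I, F, S, L, O, M, N, H, A]
Visit E → queue [B, I, F, S, L, O, M, N, H, A]
Visit B → queue [I, F, S, L, O, M, N, H, A]
Visit I → queue [F, S, L, O, M, N, H, A]
Visit F → queue [S, L, O, M, N, H, A]
Visit S → queue [L, O, M, N, H, A]
Visit L → queue [O, M, N, H, A]
Visit O → queue [M, N, H, A]
Visit M → queue [N, H, A]
Visit N → queue [H, A]
Visit H → queue [A]
Visit A → queue []

D -> P -> T -> J -> C -> R -> G -> Q -> K -> E -> B -> I -> F -> S -> L -> O -> M -> N -> H -> A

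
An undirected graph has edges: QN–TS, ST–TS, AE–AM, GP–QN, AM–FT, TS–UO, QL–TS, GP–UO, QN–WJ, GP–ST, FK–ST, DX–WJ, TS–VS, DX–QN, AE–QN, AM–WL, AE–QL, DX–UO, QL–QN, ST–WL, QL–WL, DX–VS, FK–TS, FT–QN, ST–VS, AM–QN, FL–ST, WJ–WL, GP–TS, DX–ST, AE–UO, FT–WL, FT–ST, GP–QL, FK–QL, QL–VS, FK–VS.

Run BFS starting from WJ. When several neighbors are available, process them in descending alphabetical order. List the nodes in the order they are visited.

Visit WJ; enqueue WL, QN, DX → queue [WL, QN, DX]
Visit WL; enqueue ST, QL, FT, AM → queue [QN, DX, ST, QL, FT, AM]
Visit QN; enqueue TS, GP, AE → queue [DX, ST, QL, FT, AM, TS, GP, AE]
Visit DX; enqueue VS, UO → queue [ST, QL, FT, AM, TS, GP, AE, VS, UO]
Visit ST; enqueue FL, FK → queue [QL, FT, AM, TS, GP, AE, VS, UO, FL, FK]
Visit QL → queue [FT, AM, TS, GP, AE, VS, UO, FL, FK]
Visit FT → queue [AM, TS, GP, AE, VS, UO, FL, FK]
Visit AM → queue [TS, GP, AE, VS, UO, FL, FK]
Visit TS → queue [GP, AE, VS, UO, FL, FK]
Visit GP → queue [AE, VS, UO, FL, FK]
Visit AE → queue [VS, UO, FL, FK]
Visit VS → queue [UO, FL, FK]
Visit UO → queue [FL, FK]
Visit FL → queue [FK]
Visit FK → queue []

WJ, WL, QN, DX, ST, QL, FT, AM, TS, GP, AE, VS, UO, FL, FK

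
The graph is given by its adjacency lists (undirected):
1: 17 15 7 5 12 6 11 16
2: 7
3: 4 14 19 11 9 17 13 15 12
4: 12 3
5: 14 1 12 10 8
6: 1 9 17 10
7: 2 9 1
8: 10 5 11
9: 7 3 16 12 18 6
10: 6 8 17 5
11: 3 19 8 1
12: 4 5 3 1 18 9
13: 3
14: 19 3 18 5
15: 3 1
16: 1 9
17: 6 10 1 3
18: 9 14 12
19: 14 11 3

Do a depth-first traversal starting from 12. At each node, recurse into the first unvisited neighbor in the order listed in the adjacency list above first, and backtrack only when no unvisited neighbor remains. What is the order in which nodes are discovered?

Visit 12
12 → 4
4 → 3
3 → 14
14 → 19
19 → 11
11 → 8
8 → 10
10 → 6
6 → 1
1 → 17
1 → 15
1 → 7
7 → 2
7 → 9
9 → 16
9 → 18
1 → 5
3 → 13

12 -> 4 -> 3 -> 14 -> 19 -> 11 -> 8 -> 10 -> 6 -> 1 -> 17 -> 15 -> 7 -> 2 -> 9 -> 16 -> 18 -> 5 -> 13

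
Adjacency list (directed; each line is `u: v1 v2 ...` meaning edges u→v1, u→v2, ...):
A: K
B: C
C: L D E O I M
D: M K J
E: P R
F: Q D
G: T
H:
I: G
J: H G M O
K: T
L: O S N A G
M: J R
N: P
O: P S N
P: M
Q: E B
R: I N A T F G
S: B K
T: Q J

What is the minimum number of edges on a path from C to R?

2

Level 0: C
Level 1: D, E, I, L, M, O
Level 2: A, G, J, K, N, P, R, S
Level 3: B, F, H, T
Level 4: Q
R first appears at level 2.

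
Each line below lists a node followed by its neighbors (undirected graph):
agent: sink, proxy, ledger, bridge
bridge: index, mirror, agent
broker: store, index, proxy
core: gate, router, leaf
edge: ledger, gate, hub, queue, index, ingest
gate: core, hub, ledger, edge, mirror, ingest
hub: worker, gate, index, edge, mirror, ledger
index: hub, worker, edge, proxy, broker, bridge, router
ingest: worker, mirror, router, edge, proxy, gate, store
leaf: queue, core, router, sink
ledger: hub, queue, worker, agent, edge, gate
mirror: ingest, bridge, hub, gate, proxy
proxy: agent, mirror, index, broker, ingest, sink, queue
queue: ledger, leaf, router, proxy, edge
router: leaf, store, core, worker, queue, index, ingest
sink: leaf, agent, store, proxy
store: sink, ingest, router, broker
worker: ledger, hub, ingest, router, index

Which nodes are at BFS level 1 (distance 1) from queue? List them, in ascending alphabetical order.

edge, leaf, ledger, proxy, router

Level 0: queue
Level 1: edge, leaf, ledger, proxy, router
Level 2: agent, broker, core, gate, hub, index, ingest, mirror, sink, store, worker
Level 3: bridge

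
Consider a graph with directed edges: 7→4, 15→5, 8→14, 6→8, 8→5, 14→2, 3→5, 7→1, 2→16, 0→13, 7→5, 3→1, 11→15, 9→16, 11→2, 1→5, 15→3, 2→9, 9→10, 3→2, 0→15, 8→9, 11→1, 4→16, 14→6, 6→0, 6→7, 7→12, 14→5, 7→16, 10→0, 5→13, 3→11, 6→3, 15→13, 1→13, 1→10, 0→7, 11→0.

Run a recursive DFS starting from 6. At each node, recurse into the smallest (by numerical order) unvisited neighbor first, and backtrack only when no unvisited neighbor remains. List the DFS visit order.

6, 0, 7, 1, 5, 13, 10, 4, 16, 12, 15, 3, 2, 9, 11, 8, 14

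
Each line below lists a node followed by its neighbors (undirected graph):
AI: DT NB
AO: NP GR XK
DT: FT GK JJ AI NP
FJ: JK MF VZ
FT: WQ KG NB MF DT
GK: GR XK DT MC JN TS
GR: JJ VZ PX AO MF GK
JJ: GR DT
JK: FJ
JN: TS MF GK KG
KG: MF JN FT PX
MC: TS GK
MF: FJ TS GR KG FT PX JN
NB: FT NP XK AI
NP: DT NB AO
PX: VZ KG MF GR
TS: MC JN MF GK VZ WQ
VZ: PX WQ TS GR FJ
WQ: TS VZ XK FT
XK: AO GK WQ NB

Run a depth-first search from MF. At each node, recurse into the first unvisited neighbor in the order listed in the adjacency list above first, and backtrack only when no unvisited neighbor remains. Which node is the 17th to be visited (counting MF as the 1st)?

Visit MF
MF → FJ
FJ → JK
FJ → VZ
VZ → PX
PX → KG
KG → JN
JN → TS
TS → MC
MC → GK
GK → GR
GR → JJ
JJ → DT
DT → FT
FT → WQ
WQ → XK
XK → AO
AO → NP
NP → NB
NB → AI

Visit order: MF, FJ, JK, VZ, PX, KG, JN, TS, MC, GK, GR, JJ, DT, FT, WQ, XK, AO, NP, NB, AI

AO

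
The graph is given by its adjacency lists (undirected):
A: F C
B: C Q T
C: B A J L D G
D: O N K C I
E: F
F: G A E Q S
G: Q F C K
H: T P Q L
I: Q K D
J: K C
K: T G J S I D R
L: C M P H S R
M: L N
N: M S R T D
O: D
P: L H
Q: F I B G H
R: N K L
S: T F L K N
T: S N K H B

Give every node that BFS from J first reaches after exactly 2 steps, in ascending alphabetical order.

Level 0: J
Level 1: C, K
Level 2: A, B, D, G, I, L, R, S, T
Level 3: F, H, M, N, O, P, Q
Level 4: E

A, B, D, G, I, L, R, S, T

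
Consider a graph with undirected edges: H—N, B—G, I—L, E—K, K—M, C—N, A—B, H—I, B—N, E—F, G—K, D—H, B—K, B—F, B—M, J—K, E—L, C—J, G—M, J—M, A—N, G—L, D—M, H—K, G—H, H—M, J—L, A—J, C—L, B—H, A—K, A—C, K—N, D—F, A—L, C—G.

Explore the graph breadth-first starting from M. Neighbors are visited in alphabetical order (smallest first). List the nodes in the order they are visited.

Visit M; enqueue B, D, G, H, J, K → queue [B, D, G, H, J, K]
Visit B; enqueue A, F, N → queue [D, G, H, J, K, A, F, N]
Visit D → queue [G, H, J, K, A, F, N]
Visit G; enqueue C, L → queue [H, J, K, A, F, N, C, L]
Visit H; enqueue I → queue [J, K, A, F, N, C, L, I]
Visit J → queue [K, A, F, N, C, L, I]
Visit K; enqueue E → queue [A, F, N, C, L, I, E]
Visit A → queue [F, N, C, L, I, E]
Visit F → queue [N, C, L, I, E]
Visit N → queue [C, L, I, E]
Visit C → queue [L, I, E]
Visit L → queue [I, E]
Visit I → queue [E]
Visit E → queue []

M → B → D → G → H → J → K → A → F → N → C → L → I → E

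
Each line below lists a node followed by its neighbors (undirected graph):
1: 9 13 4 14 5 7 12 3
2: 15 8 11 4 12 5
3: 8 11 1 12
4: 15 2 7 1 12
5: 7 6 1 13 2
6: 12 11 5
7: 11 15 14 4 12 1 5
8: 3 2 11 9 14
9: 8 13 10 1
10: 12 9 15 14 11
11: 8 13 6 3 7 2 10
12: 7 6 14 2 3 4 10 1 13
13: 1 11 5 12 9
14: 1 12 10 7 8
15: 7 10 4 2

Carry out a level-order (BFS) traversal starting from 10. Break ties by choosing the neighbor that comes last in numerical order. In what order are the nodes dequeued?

Visit 10; enqueue 15, 14, 12, 11, 9 → queue [15, 14, 12, 11, 9]
Visit 15; enqueue 7, 4, 2 → queue [14, 12, 11, 9, 7, 4, 2]
Visit 14; enqueue 8, 1 → queue [12, 11, 9, 7, 4, 2, 8, 1]
Visit 12; enqueue 13, 6, 3 → queue [11, 9, 7, 4, 2, 8, 1, 13, 6, 3]
Visit 11 → queue [9, 7, 4, 2, 8, 1, 13, 6, 3]
Visit 9 → queue [7, 4, 2, 8, 1, 13, 6, 3]
Visit 7; enqueue 5 → queue [4, 2, 8, 1, 13, 6, 3, 5]
Visit 4 → queue [2, 8, 1, 13, 6, 3, 5]
Visit 2 → queue [8, 1, 13, 6, 3, 5]
Visit 8 → queue [1, 13, 6, 3, 5]
Visit 1 → queue [13, 6, 3, 5]
Visit 13 → queue [6, 3, 5]
Visit 6 → queue [3, 5]
Visit 3 → queue [5]
Visit 5 → queue []

10, 15, 14, 12, 11, 9, 7, 4, 2, 8, 1, 13, 6, 3, 5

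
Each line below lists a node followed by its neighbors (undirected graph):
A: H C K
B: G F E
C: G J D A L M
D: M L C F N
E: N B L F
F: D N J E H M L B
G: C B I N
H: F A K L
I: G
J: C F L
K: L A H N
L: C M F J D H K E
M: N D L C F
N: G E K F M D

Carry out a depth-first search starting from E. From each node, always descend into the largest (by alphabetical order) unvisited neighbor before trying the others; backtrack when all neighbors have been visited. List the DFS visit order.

Visit E
E → N
N → M
M → L
L → K
K → H
H → F
F → J
J → C
C → G
G → I
G → B
C → D
C → A

E N M L K H F J C G I B D A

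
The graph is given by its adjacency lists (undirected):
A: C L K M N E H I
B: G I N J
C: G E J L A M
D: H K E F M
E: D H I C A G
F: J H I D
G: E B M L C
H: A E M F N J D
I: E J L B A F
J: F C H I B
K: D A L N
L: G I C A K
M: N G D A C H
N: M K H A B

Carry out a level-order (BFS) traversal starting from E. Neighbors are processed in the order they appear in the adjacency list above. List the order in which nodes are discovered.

E → D → H → I → C → A → G → K → F → M → N → J → L → B

Visit E; enqueue D, H, I, C, A, G → queue [D, H, I, C, A, G]
Visit D; enqueue K, F, M → queue [H, I, C, A, G, K, F, M]
Visit H; enqueue N, J → queue [I, C, A, G, K, F, M, N, J]
Visit I; enqueue L, B → queue [C, A, G, K, F, M, N, J, L, B]
Visit C → queue [A, G, K, F, M, N, J, L, B]
Visit A → queue [G, K, F, M, N, J, L, B]
Visit G → queue [K, F, M, N, J, L, B]
Visit K → queue [F, M, N, J, L, B]
Visit F → queue [M, N, J, L, B]
Visit M → queue [N, J, L, B]
Visit N → queue [J, L, B]
Visit J → queue [L, B]
Visit L → queue [B]
Visit B → queue []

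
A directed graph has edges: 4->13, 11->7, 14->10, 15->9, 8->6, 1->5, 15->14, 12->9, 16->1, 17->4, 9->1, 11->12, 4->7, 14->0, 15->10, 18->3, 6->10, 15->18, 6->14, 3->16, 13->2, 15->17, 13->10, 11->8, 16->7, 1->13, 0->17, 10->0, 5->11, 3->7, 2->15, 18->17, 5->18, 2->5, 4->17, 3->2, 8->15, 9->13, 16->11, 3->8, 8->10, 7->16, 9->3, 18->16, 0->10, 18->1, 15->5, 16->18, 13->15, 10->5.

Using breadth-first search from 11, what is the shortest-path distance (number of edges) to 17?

Level 0: 11
Level 1: 7, 8, 12
Level 2: 6, 9, 10, 15, 16
Level 3: 0, 1, 3, 5, 13, 14, 17, 18
Level 4: 2, 4
17 first appears at level 3.

3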